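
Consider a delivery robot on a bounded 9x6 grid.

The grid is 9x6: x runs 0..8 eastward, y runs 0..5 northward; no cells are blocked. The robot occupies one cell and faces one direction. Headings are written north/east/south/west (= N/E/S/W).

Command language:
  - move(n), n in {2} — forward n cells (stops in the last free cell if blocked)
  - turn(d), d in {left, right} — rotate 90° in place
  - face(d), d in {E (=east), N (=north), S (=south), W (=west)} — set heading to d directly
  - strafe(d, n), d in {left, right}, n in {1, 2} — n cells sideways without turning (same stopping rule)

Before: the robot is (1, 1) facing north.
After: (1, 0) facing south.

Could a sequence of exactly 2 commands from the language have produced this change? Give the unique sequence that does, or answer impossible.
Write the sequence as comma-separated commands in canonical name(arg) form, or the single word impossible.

face(S), move(2)

key: cell and facing (now S) both changed — the 2 commands mix motion and turning
begin: (1, 1) facing north
t=1 face(S) ⇒ (1, 1) facing south
t=2 move(2) ⇒ (1, 0) facing south
no other 2-command option fits: unique.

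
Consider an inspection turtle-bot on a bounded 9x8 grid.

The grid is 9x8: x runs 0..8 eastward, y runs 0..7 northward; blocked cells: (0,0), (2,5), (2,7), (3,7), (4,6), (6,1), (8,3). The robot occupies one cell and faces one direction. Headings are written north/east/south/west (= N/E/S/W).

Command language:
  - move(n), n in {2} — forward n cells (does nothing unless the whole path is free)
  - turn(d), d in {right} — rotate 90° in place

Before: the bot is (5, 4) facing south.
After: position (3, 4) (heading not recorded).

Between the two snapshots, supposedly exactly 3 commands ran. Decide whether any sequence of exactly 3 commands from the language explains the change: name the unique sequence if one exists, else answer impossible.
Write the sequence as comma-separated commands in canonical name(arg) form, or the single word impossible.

turn(right), move(2), turn(right)

start: (5, 4) facing south
t=1 turn(right) ⇒ (5, 4) facing west
t=2 move(2) ⇒ (3, 4) facing west
t=3 turn(right) ⇒ (3, 4) facing north
all 8 alternatives checked — unique.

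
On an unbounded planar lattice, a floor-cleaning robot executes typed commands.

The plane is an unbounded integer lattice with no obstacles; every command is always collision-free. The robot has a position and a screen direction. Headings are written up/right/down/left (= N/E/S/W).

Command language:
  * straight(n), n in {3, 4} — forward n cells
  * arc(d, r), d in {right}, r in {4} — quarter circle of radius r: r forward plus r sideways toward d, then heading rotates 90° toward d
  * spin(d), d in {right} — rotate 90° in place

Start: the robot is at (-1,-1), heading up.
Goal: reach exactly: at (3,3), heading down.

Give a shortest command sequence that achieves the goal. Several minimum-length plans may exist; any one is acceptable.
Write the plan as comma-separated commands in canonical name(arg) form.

arc(right, 4), spin(right)

start: at (-1,-1), heading up
[1] after arc(right, 4): at (3,3), heading right
[2] after spin(right): at (3,3), heading down
minimal: 2 command(s), checked below 2.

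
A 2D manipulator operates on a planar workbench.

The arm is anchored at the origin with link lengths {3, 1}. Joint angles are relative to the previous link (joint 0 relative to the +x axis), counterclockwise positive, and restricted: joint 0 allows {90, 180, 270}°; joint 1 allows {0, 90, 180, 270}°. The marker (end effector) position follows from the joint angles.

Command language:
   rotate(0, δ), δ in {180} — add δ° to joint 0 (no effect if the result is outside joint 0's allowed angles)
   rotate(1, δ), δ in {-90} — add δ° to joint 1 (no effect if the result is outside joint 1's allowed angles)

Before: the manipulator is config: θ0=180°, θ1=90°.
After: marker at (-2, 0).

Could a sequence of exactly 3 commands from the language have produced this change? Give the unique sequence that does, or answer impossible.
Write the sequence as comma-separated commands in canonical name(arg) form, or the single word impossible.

rotate(1, -90), rotate(1, -90), rotate(1, -90)

initial: config: θ0=180°, θ1=90°
[1] after rotate(1, -90): config: θ0=180°, θ1=0°
[2] after rotate(1, -90): config: θ0=180°, θ1=270°
[3] after rotate(1, -90): config: θ0=180°, θ1=180°
no rival 3-sequence matches.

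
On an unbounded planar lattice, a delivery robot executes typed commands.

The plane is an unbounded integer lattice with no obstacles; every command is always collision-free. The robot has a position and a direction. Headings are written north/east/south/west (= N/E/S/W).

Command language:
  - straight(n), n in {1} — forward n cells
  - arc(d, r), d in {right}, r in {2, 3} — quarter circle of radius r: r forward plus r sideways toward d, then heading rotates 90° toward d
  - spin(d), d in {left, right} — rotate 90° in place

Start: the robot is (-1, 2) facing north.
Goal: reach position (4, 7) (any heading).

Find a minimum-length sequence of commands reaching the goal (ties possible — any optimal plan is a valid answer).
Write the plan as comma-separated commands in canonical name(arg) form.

begin: (-1, 2) facing north
t=1 arc(right, 2) ⇒ (1, 4) facing east
t=2 spin(left) ⇒ (1, 4) facing north
t=3 arc(right, 3) ⇒ (4, 7) facing east
nothing shorter than 3 reaches the goal.

arc(right, 2), spin(left), arc(right, 3)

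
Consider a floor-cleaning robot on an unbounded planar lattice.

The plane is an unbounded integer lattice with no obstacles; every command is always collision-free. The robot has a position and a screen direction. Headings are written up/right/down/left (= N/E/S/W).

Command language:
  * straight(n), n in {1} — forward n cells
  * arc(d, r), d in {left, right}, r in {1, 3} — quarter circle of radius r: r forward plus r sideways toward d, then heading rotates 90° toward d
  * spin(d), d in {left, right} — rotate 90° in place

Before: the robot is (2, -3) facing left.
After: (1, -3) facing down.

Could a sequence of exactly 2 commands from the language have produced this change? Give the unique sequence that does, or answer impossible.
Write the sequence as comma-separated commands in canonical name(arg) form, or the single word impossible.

key: running spin(left) before straight(1) would end elsewhere — order is forced
from: (2, -3) facing left
step 1 (straight(1)): (1, -3) facing left
step 2 (spin(left)): (1, -3) facing down
no other 2-command option fits: unique.

straight(1), spin(left)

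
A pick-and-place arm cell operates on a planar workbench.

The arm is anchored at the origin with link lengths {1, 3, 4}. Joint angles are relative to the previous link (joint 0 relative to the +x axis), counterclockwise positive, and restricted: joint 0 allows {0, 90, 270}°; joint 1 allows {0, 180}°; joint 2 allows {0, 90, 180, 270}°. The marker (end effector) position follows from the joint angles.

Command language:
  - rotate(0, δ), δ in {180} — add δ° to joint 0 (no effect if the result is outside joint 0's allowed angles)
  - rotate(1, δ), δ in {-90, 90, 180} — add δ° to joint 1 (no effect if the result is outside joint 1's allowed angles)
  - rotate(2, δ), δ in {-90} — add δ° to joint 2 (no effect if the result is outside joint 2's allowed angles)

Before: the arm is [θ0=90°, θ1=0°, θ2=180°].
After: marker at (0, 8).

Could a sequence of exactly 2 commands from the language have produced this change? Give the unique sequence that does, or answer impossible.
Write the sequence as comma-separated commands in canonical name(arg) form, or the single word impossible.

t0: [θ0=90°, θ1=0°, θ2=180°]
1. rotate(2, -90) → [θ0=90°, θ1=0°, θ2=90°]
2. rotate(2, -90) → [θ0=90°, θ1=0°, θ2=0°]
all 25 alternatives checked — unique.

rotate(2, -90), rotate(2, -90)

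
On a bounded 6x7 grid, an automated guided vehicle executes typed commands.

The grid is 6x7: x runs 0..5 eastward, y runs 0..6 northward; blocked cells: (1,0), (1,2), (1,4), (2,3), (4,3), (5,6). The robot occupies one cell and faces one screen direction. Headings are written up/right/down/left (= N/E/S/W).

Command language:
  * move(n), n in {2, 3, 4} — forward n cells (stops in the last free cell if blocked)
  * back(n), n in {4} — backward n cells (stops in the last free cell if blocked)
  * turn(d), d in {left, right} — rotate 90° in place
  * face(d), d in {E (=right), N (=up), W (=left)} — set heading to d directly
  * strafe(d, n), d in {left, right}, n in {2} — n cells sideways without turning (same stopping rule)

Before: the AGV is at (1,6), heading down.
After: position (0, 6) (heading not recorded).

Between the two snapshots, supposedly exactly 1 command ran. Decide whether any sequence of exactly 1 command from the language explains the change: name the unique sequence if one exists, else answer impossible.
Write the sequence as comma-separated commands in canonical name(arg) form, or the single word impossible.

key: strafe(right, 2) runs into the grid edge before its full distance
from: at (1,6), heading down
t=1 strafe(right, 2) ⇒ at (0,6), heading down
uniquely the one of 11 1-step routes that fits.

strafe(right, 2)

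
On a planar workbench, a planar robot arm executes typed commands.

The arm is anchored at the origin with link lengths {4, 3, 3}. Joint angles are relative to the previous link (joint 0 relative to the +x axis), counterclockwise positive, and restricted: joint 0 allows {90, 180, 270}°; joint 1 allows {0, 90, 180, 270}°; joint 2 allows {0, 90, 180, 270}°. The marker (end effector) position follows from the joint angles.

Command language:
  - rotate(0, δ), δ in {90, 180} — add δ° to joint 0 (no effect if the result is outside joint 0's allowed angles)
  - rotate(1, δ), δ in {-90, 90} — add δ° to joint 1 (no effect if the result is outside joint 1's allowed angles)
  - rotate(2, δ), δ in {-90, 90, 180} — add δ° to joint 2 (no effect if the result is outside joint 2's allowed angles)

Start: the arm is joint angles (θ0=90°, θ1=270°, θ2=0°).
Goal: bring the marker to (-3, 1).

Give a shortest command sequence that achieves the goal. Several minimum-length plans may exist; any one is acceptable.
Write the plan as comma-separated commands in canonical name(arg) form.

rotate(2, -90), rotate(1, -90)

t0: joint angles (θ0=90°, θ1=270°, θ2=0°)
t=1 rotate(2, -90) ⇒ joint angles (θ0=90°, θ1=270°, θ2=270°)
t=2 rotate(1, -90) ⇒ joint angles (θ0=90°, θ1=180°, θ2=270°)
nothing shorter than 2 reaches the goal.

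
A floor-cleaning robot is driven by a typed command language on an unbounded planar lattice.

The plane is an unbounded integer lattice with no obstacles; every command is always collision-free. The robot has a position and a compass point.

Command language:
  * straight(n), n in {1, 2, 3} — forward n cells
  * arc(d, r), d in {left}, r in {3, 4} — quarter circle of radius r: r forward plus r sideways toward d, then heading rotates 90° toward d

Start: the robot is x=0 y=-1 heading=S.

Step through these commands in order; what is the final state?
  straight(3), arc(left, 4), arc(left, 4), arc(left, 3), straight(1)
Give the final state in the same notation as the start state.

start: x=0 y=-1 heading=S
[1] after straight(3): x=0 y=-4 heading=S
[2] after arc(left, 4): x=4 y=-8 heading=E
[3] after arc(left, 4): x=8 y=-4 heading=N
[4] after arc(left, 3): x=5 y=-1 heading=W
[5] after straight(1): x=4 y=-1 heading=W

x=4 y=-1 heading=W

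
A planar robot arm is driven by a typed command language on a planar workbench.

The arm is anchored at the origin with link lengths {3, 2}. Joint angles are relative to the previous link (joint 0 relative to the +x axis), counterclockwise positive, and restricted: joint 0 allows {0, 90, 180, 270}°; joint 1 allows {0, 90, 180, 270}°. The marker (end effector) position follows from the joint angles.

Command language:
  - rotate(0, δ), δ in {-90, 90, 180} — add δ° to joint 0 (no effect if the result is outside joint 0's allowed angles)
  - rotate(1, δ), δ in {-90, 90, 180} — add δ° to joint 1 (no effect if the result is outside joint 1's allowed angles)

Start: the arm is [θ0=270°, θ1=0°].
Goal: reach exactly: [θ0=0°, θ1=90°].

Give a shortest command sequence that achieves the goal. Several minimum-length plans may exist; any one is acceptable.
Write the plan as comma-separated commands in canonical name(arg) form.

rotate(1, 90), rotate(0, 90)

from: [θ0=270°, θ1=0°]
[1] after rotate(1, 90): [θ0=270°, θ1=90°]
[2] after rotate(0, 90): [θ0=0°, θ1=90°]
nothing shorter than 2 reaches the goal.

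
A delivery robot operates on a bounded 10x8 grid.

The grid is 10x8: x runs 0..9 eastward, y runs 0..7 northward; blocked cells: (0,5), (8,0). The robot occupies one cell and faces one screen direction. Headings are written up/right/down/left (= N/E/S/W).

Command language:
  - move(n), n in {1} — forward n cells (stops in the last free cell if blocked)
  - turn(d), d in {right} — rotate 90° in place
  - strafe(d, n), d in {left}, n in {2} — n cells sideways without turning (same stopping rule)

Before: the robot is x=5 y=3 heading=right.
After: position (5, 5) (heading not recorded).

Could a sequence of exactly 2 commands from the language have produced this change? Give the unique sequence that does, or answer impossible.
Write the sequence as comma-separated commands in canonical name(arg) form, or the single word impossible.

strafe(left, 2), turn(right)

key: running turn(right) before strafe(left, 2) would end elsewhere — order is forced
from: x=5 y=3 heading=right
[1] after strafe(left, 2): x=5 y=5 heading=right
[2] after turn(right): x=5 y=5 heading=down
no rival 2-sequence matches.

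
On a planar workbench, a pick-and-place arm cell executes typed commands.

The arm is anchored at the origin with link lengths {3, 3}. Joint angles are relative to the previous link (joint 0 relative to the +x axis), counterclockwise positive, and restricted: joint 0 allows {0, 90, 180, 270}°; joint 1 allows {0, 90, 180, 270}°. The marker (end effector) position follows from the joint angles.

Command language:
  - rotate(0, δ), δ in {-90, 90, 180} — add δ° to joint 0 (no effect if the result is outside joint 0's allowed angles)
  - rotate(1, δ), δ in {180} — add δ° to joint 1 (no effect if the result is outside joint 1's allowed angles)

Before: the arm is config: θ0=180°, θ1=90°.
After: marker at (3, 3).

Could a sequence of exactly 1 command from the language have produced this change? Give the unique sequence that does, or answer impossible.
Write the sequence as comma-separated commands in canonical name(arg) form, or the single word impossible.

rotate(0, 180)

start: config: θ0=180°, θ1=90°
[1] after rotate(0, 180): config: θ0=0°, θ1=90°
uniquely the one of 4 1-step routes that fits.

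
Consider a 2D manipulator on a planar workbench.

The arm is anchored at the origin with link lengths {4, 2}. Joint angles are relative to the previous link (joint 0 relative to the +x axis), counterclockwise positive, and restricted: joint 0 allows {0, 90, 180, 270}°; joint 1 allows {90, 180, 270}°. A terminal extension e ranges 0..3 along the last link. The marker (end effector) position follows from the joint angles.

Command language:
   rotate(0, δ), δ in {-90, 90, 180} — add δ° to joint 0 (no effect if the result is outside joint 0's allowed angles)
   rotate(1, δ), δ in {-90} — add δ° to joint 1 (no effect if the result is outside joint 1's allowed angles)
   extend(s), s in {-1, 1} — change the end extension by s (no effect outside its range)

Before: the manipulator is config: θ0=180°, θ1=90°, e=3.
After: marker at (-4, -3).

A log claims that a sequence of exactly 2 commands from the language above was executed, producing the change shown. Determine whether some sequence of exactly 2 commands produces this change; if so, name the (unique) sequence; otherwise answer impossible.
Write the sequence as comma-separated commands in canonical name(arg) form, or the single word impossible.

extend(-1), extend(-1)

initial: config: θ0=180°, θ1=90°, e=3
[1] after extend(-1): config: θ0=180°, θ1=90°, e=2
[2] after extend(-1): config: θ0=180°, θ1=90°, e=1
no rival 2-sequence matches.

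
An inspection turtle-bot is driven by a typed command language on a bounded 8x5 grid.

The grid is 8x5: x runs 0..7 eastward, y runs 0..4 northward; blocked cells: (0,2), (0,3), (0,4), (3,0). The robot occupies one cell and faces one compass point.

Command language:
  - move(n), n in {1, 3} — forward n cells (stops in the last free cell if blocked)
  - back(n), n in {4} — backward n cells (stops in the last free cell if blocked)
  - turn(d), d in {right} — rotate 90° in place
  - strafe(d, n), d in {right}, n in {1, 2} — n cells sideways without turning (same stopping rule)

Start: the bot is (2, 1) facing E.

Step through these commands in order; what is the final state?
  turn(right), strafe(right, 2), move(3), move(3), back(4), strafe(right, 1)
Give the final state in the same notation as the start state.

(0, 1) facing S

from: (2, 1) facing E
step 1 (turn(right)): (2, 1) facing S
step 2 (strafe(right, 2)): (0, 1) facing S
step 3 (move(3)): (0, 0) facing S
step 4 (move(3)): (0, 0) facing S
step 5 (back(4)): (0, 1) facing S
step 6 (strafe(right, 1)): (0, 1) facing S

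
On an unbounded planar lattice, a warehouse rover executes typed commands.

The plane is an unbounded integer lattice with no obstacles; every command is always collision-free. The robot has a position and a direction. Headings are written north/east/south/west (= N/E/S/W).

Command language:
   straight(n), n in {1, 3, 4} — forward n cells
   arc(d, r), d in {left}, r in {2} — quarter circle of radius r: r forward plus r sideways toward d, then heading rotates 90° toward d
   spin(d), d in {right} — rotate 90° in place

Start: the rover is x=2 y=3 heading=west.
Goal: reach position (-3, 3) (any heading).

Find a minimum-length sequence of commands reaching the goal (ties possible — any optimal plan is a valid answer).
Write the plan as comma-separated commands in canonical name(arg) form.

straight(1), straight(4)

start: x=2 y=3 heading=west
1. straight(1) → x=1 y=3 heading=west
2. straight(4) → x=-3 y=3 heading=west
shorter routes all fall short; 2 is best.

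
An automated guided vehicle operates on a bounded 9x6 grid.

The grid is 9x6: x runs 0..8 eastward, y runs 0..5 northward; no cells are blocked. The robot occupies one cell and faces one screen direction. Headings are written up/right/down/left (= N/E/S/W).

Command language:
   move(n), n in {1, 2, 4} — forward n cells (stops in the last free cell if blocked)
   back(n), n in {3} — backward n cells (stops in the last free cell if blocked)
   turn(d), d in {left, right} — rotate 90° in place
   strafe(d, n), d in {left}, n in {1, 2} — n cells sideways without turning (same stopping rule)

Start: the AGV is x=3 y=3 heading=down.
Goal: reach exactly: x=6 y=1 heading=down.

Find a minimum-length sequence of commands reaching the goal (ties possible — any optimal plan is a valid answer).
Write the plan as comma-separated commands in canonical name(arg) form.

from: x=3 y=3 heading=down
1. move(2) → x=3 y=1 heading=down
2. strafe(left, 1) → x=4 y=1 heading=down
3. strafe(left, 2) → x=6 y=1 heading=down
minimal: 3 command(s), checked below 3.

move(2), strafe(left, 1), strafe(left, 2)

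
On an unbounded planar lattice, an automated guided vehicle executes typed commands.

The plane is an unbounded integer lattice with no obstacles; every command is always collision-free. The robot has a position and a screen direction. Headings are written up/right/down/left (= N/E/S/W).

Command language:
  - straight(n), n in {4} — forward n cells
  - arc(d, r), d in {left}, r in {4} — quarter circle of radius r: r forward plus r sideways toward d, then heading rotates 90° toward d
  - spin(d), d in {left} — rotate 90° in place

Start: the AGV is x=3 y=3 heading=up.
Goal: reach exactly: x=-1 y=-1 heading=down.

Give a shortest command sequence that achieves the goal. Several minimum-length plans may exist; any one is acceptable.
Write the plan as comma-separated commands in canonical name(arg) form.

spin(left), arc(left, 4)

begin: x=3 y=3 heading=up
step 1 (spin(left)): x=3 y=3 heading=left
step 2 (arc(left, 4)): x=-1 y=-1 heading=down
minimal: 2 command(s), checked below 2.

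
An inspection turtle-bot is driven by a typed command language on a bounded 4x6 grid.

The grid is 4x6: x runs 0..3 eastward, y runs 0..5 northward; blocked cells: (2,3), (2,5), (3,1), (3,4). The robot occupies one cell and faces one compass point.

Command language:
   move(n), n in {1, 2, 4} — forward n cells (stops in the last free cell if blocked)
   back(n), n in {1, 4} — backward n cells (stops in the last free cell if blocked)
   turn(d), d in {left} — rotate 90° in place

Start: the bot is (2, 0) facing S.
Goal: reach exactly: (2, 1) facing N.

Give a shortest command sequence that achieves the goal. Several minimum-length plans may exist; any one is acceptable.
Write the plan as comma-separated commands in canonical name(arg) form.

start: (2, 0) facing S
t=1 back(1) ⇒ (2, 1) facing S
t=2 turn(left) ⇒ (2, 1) facing E
t=3 turn(left) ⇒ (2, 1) facing N
nothing shorter than 3 reaches the goal.

back(1), turn(left), turn(left)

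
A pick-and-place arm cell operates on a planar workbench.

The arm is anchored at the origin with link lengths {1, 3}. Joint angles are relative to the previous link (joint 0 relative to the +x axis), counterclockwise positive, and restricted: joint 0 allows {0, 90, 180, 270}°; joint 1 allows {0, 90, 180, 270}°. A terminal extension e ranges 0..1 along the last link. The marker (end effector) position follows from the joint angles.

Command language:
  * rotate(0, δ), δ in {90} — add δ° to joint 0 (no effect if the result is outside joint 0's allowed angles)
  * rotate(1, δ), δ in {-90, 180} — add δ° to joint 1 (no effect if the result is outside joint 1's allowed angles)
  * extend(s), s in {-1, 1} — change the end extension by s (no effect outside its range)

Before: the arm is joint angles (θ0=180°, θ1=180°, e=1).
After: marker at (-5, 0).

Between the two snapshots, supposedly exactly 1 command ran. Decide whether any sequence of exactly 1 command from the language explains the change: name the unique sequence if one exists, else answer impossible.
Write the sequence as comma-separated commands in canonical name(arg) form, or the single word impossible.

start: joint angles (θ0=180°, θ1=180°, e=1)
1. rotate(1, 180) → joint angles (θ0=180°, θ1=0°, e=1)
no rival 1-sequence matches.

rotate(1, 180)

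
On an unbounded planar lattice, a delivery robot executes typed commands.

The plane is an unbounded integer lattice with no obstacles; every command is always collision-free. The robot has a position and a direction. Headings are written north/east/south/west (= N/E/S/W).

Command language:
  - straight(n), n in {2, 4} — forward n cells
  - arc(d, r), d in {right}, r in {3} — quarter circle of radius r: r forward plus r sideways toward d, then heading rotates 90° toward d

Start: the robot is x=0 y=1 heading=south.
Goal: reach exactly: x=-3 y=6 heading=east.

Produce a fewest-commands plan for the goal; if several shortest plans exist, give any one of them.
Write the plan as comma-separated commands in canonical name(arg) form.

begin: x=0 y=1 heading=south
step 1 (arc(right, 3)): x=-3 y=-2 heading=west
step 2 (arc(right, 3)): x=-6 y=1 heading=north
step 3 (straight(2)): x=-6 y=3 heading=north
step 4 (arc(right, 3)): x=-3 y=6 heading=east
nothing shorter than 4 reaches the goal.

arc(right, 3), arc(right, 3), straight(2), arc(right, 3)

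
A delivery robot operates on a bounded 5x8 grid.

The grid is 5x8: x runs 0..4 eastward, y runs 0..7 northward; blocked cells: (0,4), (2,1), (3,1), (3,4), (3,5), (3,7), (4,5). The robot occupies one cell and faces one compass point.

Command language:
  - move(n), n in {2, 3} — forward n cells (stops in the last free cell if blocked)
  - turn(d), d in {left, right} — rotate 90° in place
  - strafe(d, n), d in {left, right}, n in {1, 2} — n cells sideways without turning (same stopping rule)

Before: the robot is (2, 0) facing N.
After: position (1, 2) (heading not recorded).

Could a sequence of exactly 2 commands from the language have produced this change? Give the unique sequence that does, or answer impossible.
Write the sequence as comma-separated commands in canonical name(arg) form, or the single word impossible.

key: running move(2) before strafe(left, 1) would end elsewhere — order is forced
begin: (2, 0) facing N
step 1 (strafe(left, 1)): (1, 0) facing N
step 2 (move(2)): (1, 2) facing N
no rival 2-sequence matches.

strafe(left, 1), move(2)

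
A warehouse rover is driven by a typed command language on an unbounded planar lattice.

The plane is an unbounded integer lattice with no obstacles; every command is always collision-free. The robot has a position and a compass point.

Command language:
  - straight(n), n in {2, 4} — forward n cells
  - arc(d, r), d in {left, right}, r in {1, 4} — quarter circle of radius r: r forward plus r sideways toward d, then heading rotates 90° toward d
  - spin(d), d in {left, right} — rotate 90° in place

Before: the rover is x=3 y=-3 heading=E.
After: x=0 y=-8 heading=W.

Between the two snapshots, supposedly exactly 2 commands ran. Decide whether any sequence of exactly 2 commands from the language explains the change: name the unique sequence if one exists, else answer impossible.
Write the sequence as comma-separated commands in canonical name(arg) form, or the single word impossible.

key: order matters: swapping arc(right, 1) and arc(right, 4) lands elsewhere
start: x=3 y=-3 heading=E
t=1 arc(right, 1) ⇒ x=4 y=-4 heading=S
t=2 arc(right, 4) ⇒ x=0 y=-8 heading=W
all 64 alternatives checked — unique.

arc(right, 1), arc(right, 4)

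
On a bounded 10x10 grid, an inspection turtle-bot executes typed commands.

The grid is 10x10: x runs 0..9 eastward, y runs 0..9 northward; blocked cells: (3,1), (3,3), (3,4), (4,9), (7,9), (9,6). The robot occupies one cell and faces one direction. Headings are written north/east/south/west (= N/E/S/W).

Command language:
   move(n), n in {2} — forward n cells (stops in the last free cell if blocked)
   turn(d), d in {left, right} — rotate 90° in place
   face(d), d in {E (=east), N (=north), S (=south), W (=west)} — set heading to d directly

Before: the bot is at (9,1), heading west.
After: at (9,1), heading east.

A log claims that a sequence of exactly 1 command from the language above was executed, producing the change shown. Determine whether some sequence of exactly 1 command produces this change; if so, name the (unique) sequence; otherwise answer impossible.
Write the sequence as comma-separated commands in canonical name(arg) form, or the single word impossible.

face(E)

key: parked at (9,1) the whole time — nothing moves the robot
from: at (9,1), heading west
1. face(E) → at (9,1), heading east
all 7 alternatives checked — unique.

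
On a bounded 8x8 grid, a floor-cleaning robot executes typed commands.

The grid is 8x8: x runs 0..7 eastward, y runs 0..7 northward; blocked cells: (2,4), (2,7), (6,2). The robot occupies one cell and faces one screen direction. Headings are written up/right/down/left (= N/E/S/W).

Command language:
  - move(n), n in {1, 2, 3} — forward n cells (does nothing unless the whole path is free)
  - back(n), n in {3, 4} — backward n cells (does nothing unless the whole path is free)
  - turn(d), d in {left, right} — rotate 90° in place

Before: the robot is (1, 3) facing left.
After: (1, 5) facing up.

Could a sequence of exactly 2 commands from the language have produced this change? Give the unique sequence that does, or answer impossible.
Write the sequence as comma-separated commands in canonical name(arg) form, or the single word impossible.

turn(right), move(2)

key: order matters: swapping turn(right) and move(2) lands elsewhere
initial: (1, 3) facing left
[1] after turn(right): (1, 3) facing up
[2] after move(2): (1, 5) facing up
uniquely the one of 49 2-step routes that fits.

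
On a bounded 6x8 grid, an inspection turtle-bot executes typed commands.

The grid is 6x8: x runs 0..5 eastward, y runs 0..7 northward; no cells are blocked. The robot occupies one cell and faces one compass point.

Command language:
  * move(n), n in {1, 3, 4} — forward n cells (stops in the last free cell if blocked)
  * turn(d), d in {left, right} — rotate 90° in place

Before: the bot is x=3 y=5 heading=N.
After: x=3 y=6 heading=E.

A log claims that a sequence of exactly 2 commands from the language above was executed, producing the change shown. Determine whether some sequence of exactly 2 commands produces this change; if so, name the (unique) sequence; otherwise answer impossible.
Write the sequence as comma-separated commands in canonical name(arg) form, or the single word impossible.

key: position moved to (3,6) AND the heading swung to E — translation plus rotation needed
from: x=3 y=5 heading=N
[1] after move(1): x=3 y=6 heading=N
[2] after turn(right): x=3 y=6 heading=E
no other 2-command option fits: unique.

move(1), turn(right)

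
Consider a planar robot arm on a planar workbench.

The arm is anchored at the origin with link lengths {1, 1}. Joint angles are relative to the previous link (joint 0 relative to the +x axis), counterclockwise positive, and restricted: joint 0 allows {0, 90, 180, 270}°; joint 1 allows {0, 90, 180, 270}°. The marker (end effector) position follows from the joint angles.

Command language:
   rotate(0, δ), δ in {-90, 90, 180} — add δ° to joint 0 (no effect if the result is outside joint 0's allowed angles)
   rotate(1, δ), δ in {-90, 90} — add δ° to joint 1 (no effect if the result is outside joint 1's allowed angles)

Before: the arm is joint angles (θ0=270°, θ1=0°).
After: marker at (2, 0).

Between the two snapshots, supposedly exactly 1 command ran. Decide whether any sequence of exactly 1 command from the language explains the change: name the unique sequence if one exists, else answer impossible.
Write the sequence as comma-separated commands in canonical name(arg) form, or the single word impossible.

begin: joint angles (θ0=270°, θ1=0°)
t=1 rotate(0, 90) ⇒ joint angles (θ0=0°, θ1=0°)
no rival 1-sequence matches.

rotate(0, 90)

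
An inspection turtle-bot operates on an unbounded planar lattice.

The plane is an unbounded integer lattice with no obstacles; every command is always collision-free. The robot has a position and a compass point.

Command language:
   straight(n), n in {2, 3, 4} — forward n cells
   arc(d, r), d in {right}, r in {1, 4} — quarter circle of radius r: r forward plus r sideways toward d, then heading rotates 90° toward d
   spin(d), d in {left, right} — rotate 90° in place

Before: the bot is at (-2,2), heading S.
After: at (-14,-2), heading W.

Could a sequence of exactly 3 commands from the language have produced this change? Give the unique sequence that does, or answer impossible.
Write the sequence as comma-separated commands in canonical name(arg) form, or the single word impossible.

arc(right, 4), straight(4), straight(4)

key: cell and facing (now W) both changed — the 3 commands mix motion and turning
begin: at (-2,2), heading S
1. arc(right, 4) → at (-6,-2), heading W
2. straight(4) → at (-10,-2), heading W
3. straight(4) → at (-14,-2), heading W
all 343 alternatives checked — unique.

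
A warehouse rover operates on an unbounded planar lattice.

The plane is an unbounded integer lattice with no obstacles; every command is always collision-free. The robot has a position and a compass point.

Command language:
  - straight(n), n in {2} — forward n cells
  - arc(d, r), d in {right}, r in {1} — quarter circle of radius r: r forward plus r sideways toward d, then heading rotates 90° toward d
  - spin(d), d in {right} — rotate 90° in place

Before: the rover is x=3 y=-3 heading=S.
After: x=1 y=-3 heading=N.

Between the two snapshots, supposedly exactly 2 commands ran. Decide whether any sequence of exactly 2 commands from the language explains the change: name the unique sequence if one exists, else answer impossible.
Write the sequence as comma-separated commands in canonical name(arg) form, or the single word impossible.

key: cell and facing (now N) both changed — the 2 commands mix motion and turning
initial: x=3 y=-3 heading=S
1. arc(right, 1) → x=2 y=-4 heading=W
2. arc(right, 1) → x=1 y=-3 heading=N
no other 2-command option fits: unique.

arc(right, 1), arc(right, 1)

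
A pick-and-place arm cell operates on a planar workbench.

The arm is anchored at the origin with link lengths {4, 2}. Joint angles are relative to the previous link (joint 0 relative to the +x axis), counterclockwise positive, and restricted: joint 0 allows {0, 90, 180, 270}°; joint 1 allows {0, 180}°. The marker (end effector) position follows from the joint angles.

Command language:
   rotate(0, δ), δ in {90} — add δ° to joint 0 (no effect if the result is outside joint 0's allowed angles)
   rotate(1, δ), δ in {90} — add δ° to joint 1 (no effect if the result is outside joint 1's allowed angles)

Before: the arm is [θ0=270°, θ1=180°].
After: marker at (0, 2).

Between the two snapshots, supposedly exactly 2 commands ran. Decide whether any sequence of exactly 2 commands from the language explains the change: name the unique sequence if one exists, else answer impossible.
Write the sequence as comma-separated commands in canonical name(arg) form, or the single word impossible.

rotate(0, 90), rotate(0, 90)

t0: [θ0=270°, θ1=180°]
step 1 (rotate(0, 90)): [θ0=0°, θ1=180°]
step 2 (rotate(0, 90)): [θ0=90°, θ1=180°]
no other 2-command option fits: unique.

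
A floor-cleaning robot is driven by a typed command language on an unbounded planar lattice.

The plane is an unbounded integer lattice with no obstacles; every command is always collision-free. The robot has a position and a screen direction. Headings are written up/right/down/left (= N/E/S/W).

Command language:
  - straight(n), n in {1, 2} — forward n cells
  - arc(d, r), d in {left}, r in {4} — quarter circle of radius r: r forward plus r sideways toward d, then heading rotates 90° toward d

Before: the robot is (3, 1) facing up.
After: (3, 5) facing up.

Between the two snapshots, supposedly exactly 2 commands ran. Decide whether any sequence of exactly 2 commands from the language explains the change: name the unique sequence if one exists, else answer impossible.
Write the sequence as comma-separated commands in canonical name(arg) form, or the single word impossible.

straight(2), straight(2)

key: heading stays N — no command in the sequence turns
from: (3, 1) facing up
step 1 (straight(2)): (3, 3) facing up
step 2 (straight(2)): (3, 5) facing up
uniquely the one of 9 2-step routes that fits.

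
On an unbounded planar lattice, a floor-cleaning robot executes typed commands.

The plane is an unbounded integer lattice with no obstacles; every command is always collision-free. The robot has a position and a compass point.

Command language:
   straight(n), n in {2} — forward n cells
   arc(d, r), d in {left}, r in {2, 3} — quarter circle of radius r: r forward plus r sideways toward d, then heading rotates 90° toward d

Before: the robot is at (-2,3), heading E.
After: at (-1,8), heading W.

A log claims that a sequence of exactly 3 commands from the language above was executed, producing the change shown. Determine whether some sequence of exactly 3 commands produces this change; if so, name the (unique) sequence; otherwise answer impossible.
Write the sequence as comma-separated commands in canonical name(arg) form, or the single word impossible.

key: position moved to (-1,8) AND the heading swung to W — translation plus rotation needed
t0: at (-2,3), heading E
t=1 straight(2) ⇒ at (0,3), heading E
t=2 arc(left, 2) ⇒ at (2,5), heading N
t=3 arc(left, 3) ⇒ at (-1,8), heading W
all 27 alternatives checked — unique.

straight(2), arc(left, 2), arc(left, 3)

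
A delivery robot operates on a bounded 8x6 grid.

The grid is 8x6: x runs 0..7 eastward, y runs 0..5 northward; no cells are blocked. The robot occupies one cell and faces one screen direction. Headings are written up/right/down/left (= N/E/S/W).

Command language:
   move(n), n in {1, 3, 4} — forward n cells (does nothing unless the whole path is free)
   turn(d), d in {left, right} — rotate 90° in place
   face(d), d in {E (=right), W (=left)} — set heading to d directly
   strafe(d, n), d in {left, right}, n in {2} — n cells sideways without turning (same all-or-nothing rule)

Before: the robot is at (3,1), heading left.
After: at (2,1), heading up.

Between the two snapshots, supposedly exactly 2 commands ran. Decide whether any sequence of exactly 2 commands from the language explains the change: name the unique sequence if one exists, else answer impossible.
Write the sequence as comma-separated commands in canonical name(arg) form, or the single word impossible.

key: running turn(right) before move(1) would end elsewhere — order is forced
t0: at (3,1), heading left
1. move(1) → at (2,1), heading left
2. turn(right) → at (2,1), heading up
no rival 2-sequence matches.

move(1), turn(right)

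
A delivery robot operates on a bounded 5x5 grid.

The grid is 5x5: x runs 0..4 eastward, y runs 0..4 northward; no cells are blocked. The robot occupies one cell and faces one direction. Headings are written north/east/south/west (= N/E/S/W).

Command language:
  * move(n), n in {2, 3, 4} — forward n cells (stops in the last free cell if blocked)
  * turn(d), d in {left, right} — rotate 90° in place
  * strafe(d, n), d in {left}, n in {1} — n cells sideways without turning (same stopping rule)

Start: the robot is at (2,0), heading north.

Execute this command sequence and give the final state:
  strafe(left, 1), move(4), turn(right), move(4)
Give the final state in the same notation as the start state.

t0: at (2,0), heading north
t=1 strafe(left, 1) ⇒ at (1,0), heading north
t=2 move(4) ⇒ at (1,4), heading north
t=3 turn(right) ⇒ at (1,4), heading east
t=4 move(4) ⇒ at (4,4), heading east

at (4,4), heading east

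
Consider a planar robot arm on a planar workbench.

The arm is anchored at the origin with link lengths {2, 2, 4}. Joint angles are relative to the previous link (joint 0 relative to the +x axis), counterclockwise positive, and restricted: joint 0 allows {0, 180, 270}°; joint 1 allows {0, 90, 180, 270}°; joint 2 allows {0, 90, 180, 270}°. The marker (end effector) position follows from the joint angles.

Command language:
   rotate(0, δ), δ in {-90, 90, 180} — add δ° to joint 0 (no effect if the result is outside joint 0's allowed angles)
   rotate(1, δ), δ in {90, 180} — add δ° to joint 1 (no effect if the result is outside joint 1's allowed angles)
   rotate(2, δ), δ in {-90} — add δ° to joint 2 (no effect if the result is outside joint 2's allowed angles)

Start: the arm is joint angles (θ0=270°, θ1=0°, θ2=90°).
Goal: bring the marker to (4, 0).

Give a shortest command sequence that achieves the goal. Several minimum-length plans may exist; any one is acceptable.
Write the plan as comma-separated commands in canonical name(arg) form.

from: joint angles (θ0=270°, θ1=0°, θ2=90°)
[1] after rotate(0, -90): joint angles (θ0=180°, θ1=0°, θ2=90°)
[2] after rotate(2, -90): joint angles (θ0=180°, θ1=0°, θ2=0°)
[3] after rotate(1, 180): joint angles (θ0=180°, θ1=180°, θ2=0°)
no 2-step plan works, so 3 is optimal.

rotate(0, -90), rotate(2, -90), rotate(1, 180)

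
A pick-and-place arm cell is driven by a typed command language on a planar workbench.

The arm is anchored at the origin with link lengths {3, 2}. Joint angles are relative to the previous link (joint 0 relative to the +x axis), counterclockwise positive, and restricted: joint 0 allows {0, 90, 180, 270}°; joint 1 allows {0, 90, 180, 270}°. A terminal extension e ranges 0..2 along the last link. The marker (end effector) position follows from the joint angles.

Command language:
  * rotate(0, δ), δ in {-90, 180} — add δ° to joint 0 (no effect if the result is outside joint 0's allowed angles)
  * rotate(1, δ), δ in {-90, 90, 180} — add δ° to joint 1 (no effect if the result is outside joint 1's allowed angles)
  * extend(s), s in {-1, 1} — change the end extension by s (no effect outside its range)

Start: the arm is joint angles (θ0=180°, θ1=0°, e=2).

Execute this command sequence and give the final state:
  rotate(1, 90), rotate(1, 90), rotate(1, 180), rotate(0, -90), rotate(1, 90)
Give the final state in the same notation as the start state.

joint angles (θ0=90°, θ1=90°, e=2)

initial: joint angles (θ0=180°, θ1=0°, e=2)
t=1 rotate(1, 90) ⇒ joint angles (θ0=180°, θ1=90°, e=2)
t=2 rotate(1, 90) ⇒ joint angles (θ0=180°, θ1=180°, e=2)
t=3 rotate(1, 180) ⇒ joint angles (θ0=180°, θ1=0°, e=2)
t=4 rotate(0, -90) ⇒ joint angles (θ0=90°, θ1=0°, e=2)
t=5 rotate(1, 90) ⇒ joint angles (θ0=90°, θ1=90°, e=2)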